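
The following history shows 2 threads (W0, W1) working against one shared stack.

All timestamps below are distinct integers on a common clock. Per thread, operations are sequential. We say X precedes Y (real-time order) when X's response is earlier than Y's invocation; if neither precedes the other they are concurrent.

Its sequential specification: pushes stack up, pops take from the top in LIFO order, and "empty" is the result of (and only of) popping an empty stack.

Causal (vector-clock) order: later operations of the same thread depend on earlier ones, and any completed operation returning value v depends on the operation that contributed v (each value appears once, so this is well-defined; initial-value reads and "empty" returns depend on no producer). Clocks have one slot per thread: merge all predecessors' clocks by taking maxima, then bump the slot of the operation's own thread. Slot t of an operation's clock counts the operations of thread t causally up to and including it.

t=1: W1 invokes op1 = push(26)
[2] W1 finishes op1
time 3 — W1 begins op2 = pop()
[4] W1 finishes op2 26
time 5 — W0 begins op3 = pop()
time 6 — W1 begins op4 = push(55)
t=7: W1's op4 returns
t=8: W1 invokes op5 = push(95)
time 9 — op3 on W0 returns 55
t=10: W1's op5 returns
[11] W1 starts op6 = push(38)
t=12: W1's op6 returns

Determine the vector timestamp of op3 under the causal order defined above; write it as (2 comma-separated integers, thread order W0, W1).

(1, 3)

VC(op1, invoked at 1): no causal predecessors; +1 on W1 → (0, 1)
invoked at 3, op2 merges VC(op1)=(0, 1) and bumps W1's slot → (0, 2)
invoked at 6, op4 merges VC(op2)=(0, 2) and bumps W1's slot → (0, 3)
invoked at 8, op5 merges VC(op4)=(0, 3) and bumps W1's slot → (0, 4)
invoked at 5, op3 merges VC(op4)=(0, 3) and bumps W0's slot → (1, 3)
invoked at 11, op6 merges VC(op5)=(0, 4) and bumps W1's slot → (0, 5)
target: VC(op3) = (1, 3)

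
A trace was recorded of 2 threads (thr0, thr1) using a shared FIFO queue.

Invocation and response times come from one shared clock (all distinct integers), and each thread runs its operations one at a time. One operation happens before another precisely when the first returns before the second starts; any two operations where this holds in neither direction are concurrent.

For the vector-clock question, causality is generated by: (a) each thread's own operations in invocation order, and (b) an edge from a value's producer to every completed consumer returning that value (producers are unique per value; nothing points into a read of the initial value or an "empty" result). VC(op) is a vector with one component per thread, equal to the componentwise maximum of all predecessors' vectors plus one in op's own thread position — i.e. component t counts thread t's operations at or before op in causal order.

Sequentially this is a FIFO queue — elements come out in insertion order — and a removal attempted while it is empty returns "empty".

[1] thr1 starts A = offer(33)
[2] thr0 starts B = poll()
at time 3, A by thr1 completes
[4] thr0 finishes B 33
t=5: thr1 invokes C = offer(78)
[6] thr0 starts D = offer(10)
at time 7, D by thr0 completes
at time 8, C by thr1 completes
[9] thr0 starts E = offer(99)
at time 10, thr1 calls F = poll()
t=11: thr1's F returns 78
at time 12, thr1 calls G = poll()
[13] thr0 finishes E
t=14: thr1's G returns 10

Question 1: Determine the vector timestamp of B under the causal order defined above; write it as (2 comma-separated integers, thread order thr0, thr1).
(1, 1)

invoked at 1, A has no predecessors; its own thr1 bump gives (0, 1)
from VC(A)=(0, 1), C (invoked 5) maxes components and bumps thr1 → (0, 2)
from VC(A)=(0, 1), B (invoked 2) maxes components and bumps thr0 → (1, 1)
from VC(C)=(0, 2), F (invoked 10) maxes components and bumps thr1 → (0, 3)
from VC(B)=(1, 1), D (invoked 6) maxes components and bumps thr0 → (2, 1)
from VC(D)=(2, 1), E (invoked 9) maxes components and bumps thr0 → (3, 1)
from VC(D)=(2, 1), VC(F)=(0, 3), G (invoked 12) maxes components and bumps thr1 → (2, 4)
target: VC(B) = (1, 1)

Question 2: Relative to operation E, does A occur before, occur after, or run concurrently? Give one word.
before

A spans [1,3], E spans [9,13]
resp(A)=3 < inv(E)=9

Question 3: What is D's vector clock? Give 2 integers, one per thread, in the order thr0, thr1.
(2, 1)

A, invoked 1, has no incoming edges; only thr1's bump applies → (0, 1)
C, invoked 5, takes VC(A)=(0, 1) under max, adds 1 for thr1 → (0, 2)
B, invoked 2, takes VC(A)=(0, 1) under max, adds 1 for thr0 → (1, 1)
F, invoked 10, takes VC(C)=(0, 2) under max, adds 1 for thr1 → (0, 3)
D, invoked 6, takes VC(B)=(1, 1) under max, adds 1 for thr0 → (2, 1)
E, invoked 9, takes VC(D)=(2, 1) under max, adds 1 for thr0 → (3, 1)
G, invoked 12, takes VC(D)=(2, 1), VC(F)=(0, 3) under max, adds 1 for thr1 → (2, 4)
target: VC(D) = (2, 1)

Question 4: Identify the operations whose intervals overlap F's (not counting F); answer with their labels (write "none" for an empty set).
E

F spans [10,11]; an op avoiding the whole window 10..11 is ordered, any other is concurrent
A [1,3]: before
B [2,4]: before
C [5,8]: before
D [6,7]: before
E [9,13]: concurrent
G [12,14]: after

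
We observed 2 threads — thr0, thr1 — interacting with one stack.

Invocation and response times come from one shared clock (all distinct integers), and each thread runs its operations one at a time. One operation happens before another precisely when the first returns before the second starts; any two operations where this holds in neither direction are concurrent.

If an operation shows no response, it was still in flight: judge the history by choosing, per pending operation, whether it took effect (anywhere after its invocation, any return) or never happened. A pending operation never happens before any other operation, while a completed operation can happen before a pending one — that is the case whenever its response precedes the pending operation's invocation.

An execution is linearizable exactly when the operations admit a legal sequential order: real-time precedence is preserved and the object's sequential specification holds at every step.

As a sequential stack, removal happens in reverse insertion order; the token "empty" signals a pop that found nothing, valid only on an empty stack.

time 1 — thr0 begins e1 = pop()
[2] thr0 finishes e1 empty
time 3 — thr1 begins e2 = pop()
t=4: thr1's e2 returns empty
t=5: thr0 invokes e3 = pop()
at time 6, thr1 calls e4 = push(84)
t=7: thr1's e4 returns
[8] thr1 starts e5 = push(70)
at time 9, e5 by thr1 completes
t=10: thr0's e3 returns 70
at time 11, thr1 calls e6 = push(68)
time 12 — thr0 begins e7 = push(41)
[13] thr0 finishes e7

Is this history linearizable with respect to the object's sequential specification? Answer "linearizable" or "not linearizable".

linearizable

a witness: e1, e2, e4, e5, e3, e6, e7
step 1: e1 pop() → empty — stack <>
step 2: e2 pop() → empty — stack <>
step 3: e4 push(84) — stack <84>
step 4: e5 push(70) — stack <84,70>
step 5: e3 pop() → 70 — stack <84>
step 6: e6 push(68) (pending, included) — stack <84,68>
step 7: e7 push(41) — stack <84,68,41>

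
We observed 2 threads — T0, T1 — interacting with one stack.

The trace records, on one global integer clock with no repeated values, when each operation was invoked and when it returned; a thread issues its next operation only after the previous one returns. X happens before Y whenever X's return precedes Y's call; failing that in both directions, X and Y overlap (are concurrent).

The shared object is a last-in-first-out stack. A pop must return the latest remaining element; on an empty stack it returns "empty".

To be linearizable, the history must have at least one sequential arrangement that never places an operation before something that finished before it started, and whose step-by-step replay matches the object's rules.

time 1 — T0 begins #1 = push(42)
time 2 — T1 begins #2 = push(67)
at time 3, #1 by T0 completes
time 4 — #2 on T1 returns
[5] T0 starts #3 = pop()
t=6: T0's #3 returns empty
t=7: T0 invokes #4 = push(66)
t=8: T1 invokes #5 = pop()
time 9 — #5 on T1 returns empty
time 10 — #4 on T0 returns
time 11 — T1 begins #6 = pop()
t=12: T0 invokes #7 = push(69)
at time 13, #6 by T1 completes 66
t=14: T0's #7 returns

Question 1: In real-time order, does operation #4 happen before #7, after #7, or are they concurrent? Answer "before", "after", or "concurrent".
before

#4 spans [7,10], #7 spans [12,14]
resp(#4)=10 < inv(#7)=12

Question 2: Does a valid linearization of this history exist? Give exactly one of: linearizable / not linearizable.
not linearizable

cut after 5 events: linearizable; cut after 6 events (#3 responds, time 6): not linearizable
checked exhaustively: 2 real-time-consistent orders of 3 completed operations, zero legal stack replays
take #1, #2, #3: step 3 already fails, because #3 pop() → empty cannot occur there
take #2, #1, #3: step 3 already fails, because #3 pop() → empty cannot occur there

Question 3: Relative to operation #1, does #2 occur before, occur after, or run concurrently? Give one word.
concurrent

#2 spans [2,4], #1 spans [1,3]
the intervals overlap in both directions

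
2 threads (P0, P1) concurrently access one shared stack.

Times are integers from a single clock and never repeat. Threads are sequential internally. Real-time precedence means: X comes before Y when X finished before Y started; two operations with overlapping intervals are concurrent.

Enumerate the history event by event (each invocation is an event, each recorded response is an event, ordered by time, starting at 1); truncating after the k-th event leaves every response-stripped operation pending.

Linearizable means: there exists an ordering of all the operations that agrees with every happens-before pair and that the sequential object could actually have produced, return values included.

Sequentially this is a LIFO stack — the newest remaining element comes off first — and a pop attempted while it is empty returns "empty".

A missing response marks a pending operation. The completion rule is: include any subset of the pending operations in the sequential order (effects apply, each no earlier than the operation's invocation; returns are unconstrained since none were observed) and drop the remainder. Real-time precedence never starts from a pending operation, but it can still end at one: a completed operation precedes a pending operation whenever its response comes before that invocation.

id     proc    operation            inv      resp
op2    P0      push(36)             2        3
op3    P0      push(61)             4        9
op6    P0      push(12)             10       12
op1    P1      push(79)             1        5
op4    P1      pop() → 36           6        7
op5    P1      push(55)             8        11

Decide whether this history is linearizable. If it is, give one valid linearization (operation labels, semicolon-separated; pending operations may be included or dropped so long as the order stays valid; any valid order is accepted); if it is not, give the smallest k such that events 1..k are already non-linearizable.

linearizable — witness: op1; op2; op4; op3; op5; op6

1. op1 push(79), leaving stack <79>
2. op2 push(36), leaving stack <79,36>
3. op4 pop() → 36, leaving stack <79>
4. op3 push(61), leaving stack <79,61>
5. op5 push(55), leaving stack <79,61,55>
6. op6 push(12), leaving stack <79,61,55,12>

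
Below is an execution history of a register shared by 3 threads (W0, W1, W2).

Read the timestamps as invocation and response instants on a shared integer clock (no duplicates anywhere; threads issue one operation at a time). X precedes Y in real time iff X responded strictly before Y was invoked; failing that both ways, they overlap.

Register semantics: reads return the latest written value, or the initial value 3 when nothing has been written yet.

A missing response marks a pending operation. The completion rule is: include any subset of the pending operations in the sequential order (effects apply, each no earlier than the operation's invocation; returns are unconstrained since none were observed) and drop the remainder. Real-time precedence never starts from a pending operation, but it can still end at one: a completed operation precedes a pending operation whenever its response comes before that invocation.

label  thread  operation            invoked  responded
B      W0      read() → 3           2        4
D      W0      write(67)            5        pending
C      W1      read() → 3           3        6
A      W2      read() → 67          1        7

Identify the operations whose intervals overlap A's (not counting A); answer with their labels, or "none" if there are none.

A spans [1,7]: anything still running between times 1 and 7 counts as concurrent
B [2,4]: concurrent
C [3,6]: concurrent
D [5,…): concurrent

B, C, D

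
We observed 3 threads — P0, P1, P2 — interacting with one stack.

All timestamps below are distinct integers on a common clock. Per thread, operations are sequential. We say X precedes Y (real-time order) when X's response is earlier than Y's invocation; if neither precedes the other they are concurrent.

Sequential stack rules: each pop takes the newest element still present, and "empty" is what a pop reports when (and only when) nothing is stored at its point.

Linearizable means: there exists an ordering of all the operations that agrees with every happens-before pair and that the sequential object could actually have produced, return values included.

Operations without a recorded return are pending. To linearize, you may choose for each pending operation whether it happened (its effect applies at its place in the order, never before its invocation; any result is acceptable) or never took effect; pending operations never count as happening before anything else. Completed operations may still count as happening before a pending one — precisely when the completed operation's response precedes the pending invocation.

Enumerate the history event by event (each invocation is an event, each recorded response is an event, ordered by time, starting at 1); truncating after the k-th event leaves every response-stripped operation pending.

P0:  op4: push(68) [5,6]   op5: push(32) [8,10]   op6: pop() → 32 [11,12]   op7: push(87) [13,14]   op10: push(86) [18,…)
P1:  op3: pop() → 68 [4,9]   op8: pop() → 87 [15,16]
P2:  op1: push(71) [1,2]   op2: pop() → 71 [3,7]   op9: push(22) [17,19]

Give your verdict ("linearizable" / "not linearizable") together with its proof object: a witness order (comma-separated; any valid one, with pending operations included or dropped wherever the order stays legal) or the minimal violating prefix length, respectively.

after step 1 (op1 push(71)): stack <71>
after step 2 (op2 pop() → 71): stack <>
after step 3 (op4 push(68)): stack <68>
after step 4 (op3 pop() → 68): stack <>
after step 5 (op5 push(32)): stack <32>
after step 6 (op6 pop() → 32): stack <>
after step 7 (op7 push(87)): stack <87>
after step 8 (op8 pop() → 87): stack <>
after step 9 (op9 push(22)): stack <22>

linearizable — witness: op1, op2, op4, op3, op5, op6, op7, op8, op9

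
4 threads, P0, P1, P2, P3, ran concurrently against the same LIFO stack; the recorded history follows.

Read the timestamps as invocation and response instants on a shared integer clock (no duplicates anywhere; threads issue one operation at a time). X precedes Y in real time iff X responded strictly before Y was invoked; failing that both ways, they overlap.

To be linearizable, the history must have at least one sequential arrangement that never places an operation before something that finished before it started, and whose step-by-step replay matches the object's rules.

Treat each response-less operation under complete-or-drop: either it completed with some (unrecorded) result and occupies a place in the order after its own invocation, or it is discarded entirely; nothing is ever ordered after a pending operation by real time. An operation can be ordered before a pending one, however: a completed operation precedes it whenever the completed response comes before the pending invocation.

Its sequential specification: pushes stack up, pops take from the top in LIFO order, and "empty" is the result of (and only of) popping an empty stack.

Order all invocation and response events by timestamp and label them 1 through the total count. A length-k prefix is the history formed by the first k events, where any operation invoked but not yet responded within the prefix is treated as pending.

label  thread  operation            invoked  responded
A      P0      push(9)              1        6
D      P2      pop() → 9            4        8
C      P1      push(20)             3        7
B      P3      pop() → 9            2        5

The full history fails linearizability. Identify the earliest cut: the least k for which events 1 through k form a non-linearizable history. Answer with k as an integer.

8

events 1..7 are linearizable, e.g. via A, B, C:
after step 1 (A push(9)): stack <9>
after step 2 (B pop() → 9): stack <>
after step 3 (C push(20)): stack <20>
event 8 — D's response, time 8 — after it, nothing linearizes
for example A, B, C, D fails at step 4: D pop() → 9 is not legal there
for example A, B, D, C fails at step 3: D pop() → 9 is not legal there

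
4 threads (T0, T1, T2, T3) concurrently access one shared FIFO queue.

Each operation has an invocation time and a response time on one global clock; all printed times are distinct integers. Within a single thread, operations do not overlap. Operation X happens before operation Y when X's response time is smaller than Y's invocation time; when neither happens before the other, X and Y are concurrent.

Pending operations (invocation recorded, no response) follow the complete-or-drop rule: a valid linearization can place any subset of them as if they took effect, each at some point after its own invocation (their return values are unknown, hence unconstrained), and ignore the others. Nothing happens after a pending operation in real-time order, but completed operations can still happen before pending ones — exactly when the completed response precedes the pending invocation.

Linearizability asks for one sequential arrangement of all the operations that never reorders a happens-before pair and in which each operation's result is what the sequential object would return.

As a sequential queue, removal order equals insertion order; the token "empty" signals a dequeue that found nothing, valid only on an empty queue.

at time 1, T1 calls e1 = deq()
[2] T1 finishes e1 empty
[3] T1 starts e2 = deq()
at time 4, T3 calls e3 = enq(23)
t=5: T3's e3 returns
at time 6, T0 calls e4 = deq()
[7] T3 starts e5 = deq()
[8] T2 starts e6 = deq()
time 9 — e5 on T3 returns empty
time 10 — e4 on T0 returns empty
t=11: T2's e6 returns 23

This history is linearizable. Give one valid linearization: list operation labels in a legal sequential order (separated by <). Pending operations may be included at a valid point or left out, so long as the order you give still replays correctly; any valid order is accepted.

step 1: e1 deq() → empty — queue <>
step 2: e2 deq() (pending, included) — queue <>
step 3: e3 enq(23) — queue <23>
step 4: e6 deq() → 23 — queue <>
step 5: e4 deq() → empty — queue <>
step 6: e5 deq() → empty — queue <>

e1 < e2 < e3 < e6 < e4 < e5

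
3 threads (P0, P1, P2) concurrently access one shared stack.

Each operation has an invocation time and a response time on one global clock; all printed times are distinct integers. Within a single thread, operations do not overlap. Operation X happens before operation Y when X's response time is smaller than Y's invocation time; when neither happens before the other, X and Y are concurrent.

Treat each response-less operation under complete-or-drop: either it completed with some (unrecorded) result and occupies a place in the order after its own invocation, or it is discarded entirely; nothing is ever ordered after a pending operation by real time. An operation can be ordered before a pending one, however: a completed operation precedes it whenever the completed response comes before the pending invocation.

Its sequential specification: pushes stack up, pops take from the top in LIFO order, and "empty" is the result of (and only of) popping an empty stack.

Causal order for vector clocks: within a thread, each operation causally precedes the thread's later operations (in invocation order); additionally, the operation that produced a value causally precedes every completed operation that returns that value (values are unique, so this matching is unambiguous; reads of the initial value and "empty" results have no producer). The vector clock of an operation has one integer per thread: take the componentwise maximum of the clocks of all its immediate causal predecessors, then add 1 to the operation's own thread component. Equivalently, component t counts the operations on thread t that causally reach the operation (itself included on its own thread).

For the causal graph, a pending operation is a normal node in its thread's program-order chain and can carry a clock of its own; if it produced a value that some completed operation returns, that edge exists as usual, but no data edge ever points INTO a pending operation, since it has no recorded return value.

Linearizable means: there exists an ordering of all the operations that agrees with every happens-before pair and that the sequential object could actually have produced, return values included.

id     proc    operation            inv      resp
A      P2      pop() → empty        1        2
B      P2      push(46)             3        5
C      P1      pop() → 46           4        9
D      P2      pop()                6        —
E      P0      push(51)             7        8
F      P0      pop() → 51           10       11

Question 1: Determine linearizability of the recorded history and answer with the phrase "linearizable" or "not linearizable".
a witness: A, B, C, D, E, F
1. A pop() → empty, leaving stack <>
2. B push(46), leaving stack <46>
3. C pop() → 46, leaving stack <>
4. D pop() (pending, included), leaving stack <>
5. E push(51), leaving stack <51>
6. F pop() → 51, leaving stack <>

linearizable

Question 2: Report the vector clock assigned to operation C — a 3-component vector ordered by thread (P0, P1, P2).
Answer: (0, 1, 2)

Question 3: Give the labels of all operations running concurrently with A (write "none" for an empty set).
Answer: none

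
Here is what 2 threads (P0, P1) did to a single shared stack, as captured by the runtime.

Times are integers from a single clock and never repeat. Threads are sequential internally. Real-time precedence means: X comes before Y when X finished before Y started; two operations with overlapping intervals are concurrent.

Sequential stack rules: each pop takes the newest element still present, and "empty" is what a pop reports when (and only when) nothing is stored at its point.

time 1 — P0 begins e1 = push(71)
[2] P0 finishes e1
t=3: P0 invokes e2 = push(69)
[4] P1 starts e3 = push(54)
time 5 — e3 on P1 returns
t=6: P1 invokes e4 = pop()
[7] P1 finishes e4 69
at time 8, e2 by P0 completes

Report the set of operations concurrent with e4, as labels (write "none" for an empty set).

e4 spans [6,7]; an op avoiding the whole window 6..7 is ordered, any other is concurrent
e1 [1,2]: before
e2 [3,8]: concurrent
e3 [4,5]: before

e2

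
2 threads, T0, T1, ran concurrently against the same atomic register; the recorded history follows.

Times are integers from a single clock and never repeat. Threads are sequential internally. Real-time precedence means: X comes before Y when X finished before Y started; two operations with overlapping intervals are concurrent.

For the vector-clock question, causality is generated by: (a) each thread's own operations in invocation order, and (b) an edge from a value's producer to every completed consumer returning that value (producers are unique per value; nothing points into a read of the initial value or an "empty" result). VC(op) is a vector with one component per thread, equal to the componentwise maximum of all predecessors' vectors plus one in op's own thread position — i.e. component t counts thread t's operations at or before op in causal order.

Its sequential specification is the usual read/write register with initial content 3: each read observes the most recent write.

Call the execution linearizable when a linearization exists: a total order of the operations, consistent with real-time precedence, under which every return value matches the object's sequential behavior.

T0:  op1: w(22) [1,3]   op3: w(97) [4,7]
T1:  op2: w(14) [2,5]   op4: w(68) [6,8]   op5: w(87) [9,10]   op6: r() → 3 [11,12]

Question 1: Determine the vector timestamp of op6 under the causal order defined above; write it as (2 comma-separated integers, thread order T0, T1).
(0, 4)

VC(op2, invoked at 2): no causal predecessors; +1 on T1 → (0, 1)
VC(op1, invoked at 1): no causal predecessors; +1 on T0 → (1, 0)
VC(op4, invoked at 6): max of VC(op2)=(0, 1), then +1 on thread T1 → (0, 2)
VC(op3, invoked at 4): max of VC(op1)=(1, 0), then +1 on thread T0 → (2, 0)
VC(op5, invoked at 9): max of VC(op4)=(0, 2), then +1 on thread T1 → (0, 3)
VC(op6, invoked at 11): max of VC(op5)=(0, 3), then +1 on thread T1 → (0, 4)
target: VC(op6) = (0, 4)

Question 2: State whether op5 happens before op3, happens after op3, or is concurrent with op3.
after

op5 spans [9,10], op3 spans [4,7]
resp(op3)=7 < inv(op5)=9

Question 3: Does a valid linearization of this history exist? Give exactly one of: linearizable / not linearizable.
not linearizable

events 1..11 are fine; event 12 — the response of op6 at time 12 — makes the prefix non-linearizable
5 orders of the 6 completed atomic register ops respect real time; none is legal
take op1, op2, op3, op4, op5, op6: step 6 already fails, because op6 r() → 3 cannot occur there
take op1, op2, op4, op3, op5, op6: step 6 already fails, because op6 r() → 3 cannot occur there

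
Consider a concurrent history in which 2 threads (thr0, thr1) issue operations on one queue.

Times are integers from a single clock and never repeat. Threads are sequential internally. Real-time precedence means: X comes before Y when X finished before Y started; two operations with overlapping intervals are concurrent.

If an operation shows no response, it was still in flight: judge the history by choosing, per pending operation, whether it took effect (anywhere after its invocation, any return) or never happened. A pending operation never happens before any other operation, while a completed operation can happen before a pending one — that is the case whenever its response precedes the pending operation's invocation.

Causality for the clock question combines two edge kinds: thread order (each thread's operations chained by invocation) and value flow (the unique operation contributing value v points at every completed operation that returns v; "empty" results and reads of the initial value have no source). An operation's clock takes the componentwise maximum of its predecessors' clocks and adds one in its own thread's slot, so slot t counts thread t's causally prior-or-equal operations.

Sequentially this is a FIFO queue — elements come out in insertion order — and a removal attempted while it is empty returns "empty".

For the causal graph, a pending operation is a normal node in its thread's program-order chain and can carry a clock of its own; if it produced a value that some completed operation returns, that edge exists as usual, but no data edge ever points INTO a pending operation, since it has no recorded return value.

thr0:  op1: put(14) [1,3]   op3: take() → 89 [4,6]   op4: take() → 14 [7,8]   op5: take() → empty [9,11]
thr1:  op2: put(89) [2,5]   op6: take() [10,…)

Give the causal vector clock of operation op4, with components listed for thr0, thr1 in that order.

no predecessors for op2 (invoked 2): thr1 increments from zero → (0, 1)
no predecessors for op1 (invoked 1): thr0 increments from zero → (1, 0)
merge at op6 (invoked 10): VC(op2)=(0, 1), own-thread bump on thr1 → (0, 2)
merge at op3 (invoked 4): VC(op1)=(1, 0), VC(op2)=(0, 1), own-thread bump on thr0 → (2, 1)
merge at op4 (invoked 7): VC(op1)=(1, 0), VC(op3)=(2, 1), own-thread bump on thr0 → (3, 1)
merge at op5 (invoked 9): VC(op4)=(3, 1), own-thread bump on thr0 → (4, 1)
target: VC(op4) = (3, 1)

(3, 1)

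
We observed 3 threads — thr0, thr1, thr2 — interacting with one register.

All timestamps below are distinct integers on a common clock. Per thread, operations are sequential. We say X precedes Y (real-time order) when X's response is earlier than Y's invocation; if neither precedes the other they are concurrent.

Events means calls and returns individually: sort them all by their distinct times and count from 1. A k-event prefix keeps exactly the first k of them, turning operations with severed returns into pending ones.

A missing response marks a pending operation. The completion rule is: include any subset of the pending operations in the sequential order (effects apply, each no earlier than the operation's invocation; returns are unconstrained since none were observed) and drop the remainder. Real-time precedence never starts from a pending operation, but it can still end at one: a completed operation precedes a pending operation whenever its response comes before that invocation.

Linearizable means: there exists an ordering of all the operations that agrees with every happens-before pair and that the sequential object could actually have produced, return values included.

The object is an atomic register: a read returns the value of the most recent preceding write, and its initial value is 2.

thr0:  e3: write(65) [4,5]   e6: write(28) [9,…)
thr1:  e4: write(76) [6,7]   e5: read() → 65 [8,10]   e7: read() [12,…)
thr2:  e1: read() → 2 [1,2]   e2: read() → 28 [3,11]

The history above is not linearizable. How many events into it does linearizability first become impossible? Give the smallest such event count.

a valid linearization of events 1..9 exists, for instance e1, e2, e3, e4:
after step 1 (e1 read() → 2): value 2
after step 2 (e2 read() (pending, included)): value 2
after step 3 (e3 write(65)): value 65
after step 4 (e4 write(76)): value 76
at event 10 (e5's time-10 response) nothing linearizes any more
every completion of the 2 pending operations (e2, e6) was checked; none linearizes
e.g. e1, e3, e4, e5 (pending dropped): illegal at step 4, since e5 read() → 65 cannot apply there

10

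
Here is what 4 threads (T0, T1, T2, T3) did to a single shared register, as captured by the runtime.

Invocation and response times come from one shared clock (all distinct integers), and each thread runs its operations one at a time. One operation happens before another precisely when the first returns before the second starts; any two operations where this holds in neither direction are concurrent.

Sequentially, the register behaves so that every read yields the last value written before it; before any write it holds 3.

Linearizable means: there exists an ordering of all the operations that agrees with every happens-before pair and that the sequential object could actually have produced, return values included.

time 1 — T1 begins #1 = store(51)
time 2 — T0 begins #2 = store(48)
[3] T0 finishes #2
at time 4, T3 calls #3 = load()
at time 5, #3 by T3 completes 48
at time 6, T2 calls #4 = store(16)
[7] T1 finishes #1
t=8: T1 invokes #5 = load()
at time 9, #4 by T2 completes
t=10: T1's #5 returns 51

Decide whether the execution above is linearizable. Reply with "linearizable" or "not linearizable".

one valid linearization: #2, #3, #1, #5, #4
step 1: #2 store(48) — value 48
step 2: #3 load() → 48 — value 48
step 3: #1 store(51) — value 51
step 4: #5 load() → 51 — value 51
step 5: #4 store(16) — value 16

linearizable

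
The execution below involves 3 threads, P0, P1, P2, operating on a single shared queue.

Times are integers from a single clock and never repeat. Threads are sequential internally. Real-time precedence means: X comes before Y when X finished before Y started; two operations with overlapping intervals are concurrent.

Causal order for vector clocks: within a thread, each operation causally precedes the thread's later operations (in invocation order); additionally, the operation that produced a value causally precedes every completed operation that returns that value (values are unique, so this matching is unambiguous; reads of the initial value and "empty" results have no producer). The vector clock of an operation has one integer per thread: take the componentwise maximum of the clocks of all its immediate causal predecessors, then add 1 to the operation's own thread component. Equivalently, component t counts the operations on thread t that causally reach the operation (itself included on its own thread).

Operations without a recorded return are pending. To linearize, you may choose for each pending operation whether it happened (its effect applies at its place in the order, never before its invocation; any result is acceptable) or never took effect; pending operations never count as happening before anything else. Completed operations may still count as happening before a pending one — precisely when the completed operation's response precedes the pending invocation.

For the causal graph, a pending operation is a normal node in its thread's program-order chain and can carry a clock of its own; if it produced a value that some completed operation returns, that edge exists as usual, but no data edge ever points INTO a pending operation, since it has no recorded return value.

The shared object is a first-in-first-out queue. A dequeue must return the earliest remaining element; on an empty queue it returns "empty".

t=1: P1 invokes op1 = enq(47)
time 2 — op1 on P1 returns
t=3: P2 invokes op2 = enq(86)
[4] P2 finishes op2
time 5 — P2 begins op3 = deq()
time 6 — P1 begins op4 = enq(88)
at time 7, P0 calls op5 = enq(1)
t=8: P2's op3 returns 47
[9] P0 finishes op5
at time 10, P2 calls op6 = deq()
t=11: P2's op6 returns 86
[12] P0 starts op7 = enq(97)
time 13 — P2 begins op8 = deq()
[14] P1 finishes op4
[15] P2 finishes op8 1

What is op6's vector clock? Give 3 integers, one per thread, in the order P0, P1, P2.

root op op2, invoked 3: fresh clock plus P2's own tick → (0, 0, 1)
root op op1, invoked 1: fresh clock plus P1's own tick → (0, 1, 0)
root op op5, invoked 7: fresh clock plus P0's own tick → (1, 0, 0)
op4, invoked 6, takes VC(op1)=(0, 1, 0) under max, adds 1 for P1 → (0, 2, 0)
op7, invoked 12, takes VC(op5)=(1, 0, 0) under max, adds 1 for P0 → (2, 0, 0)
op3, invoked 5, takes VC(op1)=(0, 1, 0), VC(op2)=(0, 0, 1) under max, adds 1 for P2 → (0, 1, 2)
op6, invoked 10, takes VC(op2)=(0, 0, 1), VC(op3)=(0, 1, 2) under max, adds 1 for P2 → (0, 1, 3)
op8, invoked 13, takes VC(op5)=(1, 0, 0), VC(op6)=(0, 1, 3) under max, adds 1 for P2 → (1, 1, 4)
target: VC(op6) = (0, 1, 3)

(0, 1, 3)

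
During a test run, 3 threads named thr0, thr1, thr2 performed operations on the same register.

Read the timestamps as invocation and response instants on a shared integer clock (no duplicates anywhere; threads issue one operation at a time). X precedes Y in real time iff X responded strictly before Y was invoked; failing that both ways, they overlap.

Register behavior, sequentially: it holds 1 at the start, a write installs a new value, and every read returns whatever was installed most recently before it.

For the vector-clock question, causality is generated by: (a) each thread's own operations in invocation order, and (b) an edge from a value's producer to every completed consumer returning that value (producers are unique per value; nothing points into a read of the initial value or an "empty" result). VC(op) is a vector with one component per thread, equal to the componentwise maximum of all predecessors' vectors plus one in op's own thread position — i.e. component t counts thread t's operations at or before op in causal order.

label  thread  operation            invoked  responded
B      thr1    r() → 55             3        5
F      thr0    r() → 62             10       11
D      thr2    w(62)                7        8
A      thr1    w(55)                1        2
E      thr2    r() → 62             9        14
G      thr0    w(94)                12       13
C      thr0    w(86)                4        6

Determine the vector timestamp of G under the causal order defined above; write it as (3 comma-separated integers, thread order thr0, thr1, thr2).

(3, 0, 1)

D, invoked 7, has no incoming edges; only thr2's bump applies → (0, 0, 1)
A, invoked 1, has no incoming edges; only thr1's bump applies → (0, 1, 0)
C, invoked 4, has no incoming edges; only thr0's bump applies → (1, 0, 0)
E (invocation 9): componentwise max over VC(D)=(0, 0, 1), +1 at thr2, giving (0, 0, 2)
B (invocation 3): componentwise max over VC(A)=(0, 1, 0), +1 at thr1, giving (0, 2, 0)
F (invocation 10): componentwise max over VC(C)=(1, 0, 0), VC(D)=(0, 0, 1), +1 at thr0, giving (2, 0, 1)
G (invocation 12): componentwise max over VC(F)=(2, 0, 1), +1 at thr0, giving (3, 0, 1)
target: VC(G) = (3, 0, 1)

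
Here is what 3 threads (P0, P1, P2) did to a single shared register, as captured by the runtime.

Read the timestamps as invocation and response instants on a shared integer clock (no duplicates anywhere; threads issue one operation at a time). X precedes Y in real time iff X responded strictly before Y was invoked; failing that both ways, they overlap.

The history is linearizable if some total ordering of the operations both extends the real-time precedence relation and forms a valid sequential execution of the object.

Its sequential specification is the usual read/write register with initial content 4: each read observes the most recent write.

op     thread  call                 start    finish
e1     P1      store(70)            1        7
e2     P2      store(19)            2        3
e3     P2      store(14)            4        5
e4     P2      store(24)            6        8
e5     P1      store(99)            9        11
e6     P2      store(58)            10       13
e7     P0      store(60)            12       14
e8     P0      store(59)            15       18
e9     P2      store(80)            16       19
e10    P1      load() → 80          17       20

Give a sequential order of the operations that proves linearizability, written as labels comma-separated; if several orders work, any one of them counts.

e1, e2, e3, e4, e5, e6, e7, e8, e9, e10

1. e1 store(70), leaving value 70
2. e2 store(19), leaving value 19
3. e3 store(14), leaving value 14
4. e4 store(24), leaving value 24
5. e5 store(99), leaving value 99
6. e6 store(58), leaving value 58
7. e7 store(60), leaving value 60
8. e8 store(59), leaving value 59
9. e9 store(80), leaving value 80
10. e10 load() → 80, leaving value 80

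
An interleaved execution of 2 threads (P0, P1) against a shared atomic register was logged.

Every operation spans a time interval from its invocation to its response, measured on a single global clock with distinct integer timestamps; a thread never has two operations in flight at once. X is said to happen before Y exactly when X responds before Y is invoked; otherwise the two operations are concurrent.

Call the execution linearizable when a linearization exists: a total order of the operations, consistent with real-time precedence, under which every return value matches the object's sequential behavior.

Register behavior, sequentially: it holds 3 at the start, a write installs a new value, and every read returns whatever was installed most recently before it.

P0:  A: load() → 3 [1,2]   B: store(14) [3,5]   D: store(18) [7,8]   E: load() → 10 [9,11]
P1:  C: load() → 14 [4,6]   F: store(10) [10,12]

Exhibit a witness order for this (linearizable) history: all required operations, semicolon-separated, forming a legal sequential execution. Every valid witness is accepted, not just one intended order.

1. A load() → 3, leaving value 3
2. B store(14), leaving value 14
3. C load() → 14, leaving value 14
4. D store(18), leaving value 18
5. F store(10), leaving value 10
6. E load() → 10, leaving value 10

A; B; C; D; F; E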